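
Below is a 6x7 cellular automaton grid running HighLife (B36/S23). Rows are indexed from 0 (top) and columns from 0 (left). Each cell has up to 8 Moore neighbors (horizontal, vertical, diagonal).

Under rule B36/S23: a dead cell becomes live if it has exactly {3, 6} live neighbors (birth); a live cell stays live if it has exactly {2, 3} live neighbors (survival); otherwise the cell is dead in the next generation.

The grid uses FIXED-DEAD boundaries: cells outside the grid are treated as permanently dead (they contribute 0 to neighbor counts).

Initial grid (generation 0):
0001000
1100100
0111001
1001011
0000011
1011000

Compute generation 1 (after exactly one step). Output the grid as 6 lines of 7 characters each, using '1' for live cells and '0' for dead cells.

Simulating step by step:
Generation 0 (given above): 17 live cells
Generation 1: 12 live cells
(generation 1 grid is the final answer)

Answer: 0000000
1100100
0001001
0101000
0111011
0000000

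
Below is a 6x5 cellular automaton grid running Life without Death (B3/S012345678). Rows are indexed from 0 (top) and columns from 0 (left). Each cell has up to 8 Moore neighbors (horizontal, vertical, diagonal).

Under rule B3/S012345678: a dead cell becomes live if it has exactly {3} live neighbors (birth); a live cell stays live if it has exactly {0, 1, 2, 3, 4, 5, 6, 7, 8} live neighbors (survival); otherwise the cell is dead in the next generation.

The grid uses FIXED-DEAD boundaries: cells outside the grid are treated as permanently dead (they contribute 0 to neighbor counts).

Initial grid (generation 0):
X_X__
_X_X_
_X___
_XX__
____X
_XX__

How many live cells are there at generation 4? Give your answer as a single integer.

Answer: 21

Derivation:
Simulating step by step:
Generation 0 (given above): 10 live cells
Generation 1: 14 live cells
XXX__
XX_X_
XX___
_XX__
___XX
_XX__
Generation 2: 17 live cells
XXX__
XX_X_
XX___
XXXX_
___XX
_XXX_
Generation 3: 21 live cells
XXX__
XX_X_
XX_X_
XXXXX
X__XX
_XXXX
Generation 4: 21 live cells
XXX__
XX_X_
XX_X_
XXXXX
X__XX
_XXXX
Population at generation 4: 21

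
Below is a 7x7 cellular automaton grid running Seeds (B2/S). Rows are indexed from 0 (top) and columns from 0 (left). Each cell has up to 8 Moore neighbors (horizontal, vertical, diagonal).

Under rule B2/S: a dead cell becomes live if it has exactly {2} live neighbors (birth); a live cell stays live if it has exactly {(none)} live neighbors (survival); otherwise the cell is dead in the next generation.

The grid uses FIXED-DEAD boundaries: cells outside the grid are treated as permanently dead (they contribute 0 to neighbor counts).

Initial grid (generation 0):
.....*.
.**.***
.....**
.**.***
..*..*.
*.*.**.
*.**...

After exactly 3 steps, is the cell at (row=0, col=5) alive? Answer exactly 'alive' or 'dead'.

Answer: alive

Derivation:
Simulating step by step:
Generation 0 (given above): 22 live cells
Generation 1: 8 live cells
.***...
...*...
*......
.......
*......
......*
.....*.
Generation 2: 7 live cells
....*..
*...*..
.......
**.....
.......
.....*.
......*
Generation 3: 8 live cells
...*.*.
...*.*.
.......
.......
**.....
......*
.....*.

Cell (0,5) at generation 3: 1 -> alive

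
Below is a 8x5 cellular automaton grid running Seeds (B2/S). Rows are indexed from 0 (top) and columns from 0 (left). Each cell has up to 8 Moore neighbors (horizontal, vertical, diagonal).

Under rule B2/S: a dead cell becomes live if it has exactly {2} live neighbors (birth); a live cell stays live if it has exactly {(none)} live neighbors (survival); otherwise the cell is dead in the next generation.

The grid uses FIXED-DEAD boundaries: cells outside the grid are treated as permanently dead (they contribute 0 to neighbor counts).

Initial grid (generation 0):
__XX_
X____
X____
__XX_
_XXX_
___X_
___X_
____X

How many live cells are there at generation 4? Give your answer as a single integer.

Simulating step by step:
Generation 0 (given above): 12 live cells
Generation 1: 10 live cells
_X___
__XX_
__XX_
X___X
_____
_X___
__X__
___X_
Generation 2: 10 live cells
___X_
____X
_____
_XX__
XX___
__X__
_X_X_
__X__
Generation 3: 9 live cells
____X
___X_
_XXX_
_____
___X_
___X_
_____
_X_X_
Generation 4: 12 live cells
___X_
_X___
____X
_X__X
__X_X
__X_X
___XX
__X__
Population at generation 4: 12

Answer: 12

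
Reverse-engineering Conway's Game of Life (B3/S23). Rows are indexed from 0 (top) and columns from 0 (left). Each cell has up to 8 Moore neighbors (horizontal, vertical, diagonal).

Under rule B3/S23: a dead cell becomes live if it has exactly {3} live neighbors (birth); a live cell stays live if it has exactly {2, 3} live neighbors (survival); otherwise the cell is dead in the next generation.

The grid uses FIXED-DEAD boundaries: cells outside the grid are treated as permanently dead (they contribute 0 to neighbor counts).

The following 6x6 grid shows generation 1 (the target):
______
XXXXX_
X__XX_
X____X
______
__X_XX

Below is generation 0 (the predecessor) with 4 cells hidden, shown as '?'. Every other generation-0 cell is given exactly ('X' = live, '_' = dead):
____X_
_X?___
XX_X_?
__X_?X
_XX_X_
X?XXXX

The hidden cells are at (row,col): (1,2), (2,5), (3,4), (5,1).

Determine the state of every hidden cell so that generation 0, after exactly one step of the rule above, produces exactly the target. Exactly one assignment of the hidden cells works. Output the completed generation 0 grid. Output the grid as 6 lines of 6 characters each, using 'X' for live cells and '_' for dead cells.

Hidden generation-0 cells (in order): (1,2), (2,5), (3,4), (5,1).
A hidden cell only influences target cells in its own 3x3 neighborhood. Try each of the 2^4 = 16 assignments, step the completed generation 0 forward once under B3/S23, and compare with the target:
  (1,2)=_ (2,5)=_ (3,4)=_ (5,1)=_ -> step gives (1,3)='_' but target has 'X' -> reject
  (1,2)=_ (2,5)=_ (3,4)=_ (5,1)=X -> step gives (1,3)='_' but target has 'X' -> reject
  (1,2)=_ (2,5)=_ (3,4)=X (5,1)=_ -> step gives (1,3)='_' but target has 'X' -> reject
  (1,2)=_ (2,5)=_ (3,4)=X (5,1)=X -> step gives (1,3)='_' but target has 'X' -> reject
  (1,2)=_ (2,5)=X (3,4)=_ (5,1)=_ -> step gives (1,3)='_' but target has 'X' -> reject
  (1,2)=_ (2,5)=X (3,4)=_ (5,1)=X -> step gives (1,3)='_' but target has 'X' -> reject
  (1,2)=_ (2,5)=X (3,4)=X (5,1)=_ -> step gives (1,3)='_' but target has 'X' -> reject
  (1,2)=_ (2,5)=X (3,4)=X (5,1)=X -> step gives (1,3)='_' but target has 'X' -> reject
  (1,2)=X (2,5)=_ (3,4)=_ (5,1)=_ -> step gives (1,4)='_' but target has 'X' -> reject
  (1,2)=X (2,5)=_ (3,4)=_ (5,1)=X -> step gives (1,4)='_' but target has 'X' -> reject
  (1,2)=X (2,5)=_ (3,4)=X (5,1)=_ -> step gives (1,4)='_' but target has 'X' -> reject
  (1,2)=X (2,5)=_ (3,4)=X (5,1)=X -> step gives (1,4)='_' but target has 'X' -> reject
  (1,2)=X (2,5)=X (3,4)=_ (5,1)=_ -> step reproduces the target at every cell -> ACCEPT
  (1,2)=X (2,5)=X (3,4)=_ (5,1)=X -> step gives (4,0)='X' but target has '_' -> reject
  (1,2)=X (2,5)=X (3,4)=X (5,1)=_ -> step gives (2,4)='_' but target has 'X' -> reject
  (1,2)=X (2,5)=X (3,4)=X (5,1)=X -> step gives (2,4)='_' but target has 'X' -> reject
Unique solution: (1,2)=live, (2,5)=live, (3,4)=dead, (5,1)=dead.
Check: live-neighbor counts of every cell in the completed generation 0:
122201
333332
245231
354442
244644
143432
Applying B3/S23 to generation 0 with these counts gives:
______
XXXXX_
X__XX_
X____X
______
__X_XX
which matches the target exactly.

Answer: ____X_
_XX___
XX_X_X
__X__X
_XX_X_
X_XXXX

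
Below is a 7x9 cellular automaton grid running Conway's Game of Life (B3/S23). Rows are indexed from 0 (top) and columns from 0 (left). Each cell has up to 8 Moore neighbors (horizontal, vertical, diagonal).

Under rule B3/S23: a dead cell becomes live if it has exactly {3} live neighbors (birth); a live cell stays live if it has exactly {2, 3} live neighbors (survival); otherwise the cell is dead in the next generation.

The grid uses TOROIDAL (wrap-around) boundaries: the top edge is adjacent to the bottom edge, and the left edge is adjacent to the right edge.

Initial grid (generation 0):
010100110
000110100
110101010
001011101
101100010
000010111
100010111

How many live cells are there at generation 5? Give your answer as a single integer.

Simulating step by step:
Generation 0 (given above): 30 live cells
Generation 1: 20 live cells
101100000
110100001
110000011
000001000
111000000
010010000
100110000
Generation 2: 12 live cells
000000000
000100010
011000010
001000000
111000000
000010000
100010000
Generation 3: 11 live cells
000000000
001000000
011100000
100100000
011100000
100100000
000000000
Generation 4: 13 live cells
000000000
011100000
010100000
100010000
110110000
010100000
000000000
Generation 5: 17 live cells
001000000
010100000
110110000
100010000
110110000
110110000
000000000
Population at generation 5: 17

Answer: 17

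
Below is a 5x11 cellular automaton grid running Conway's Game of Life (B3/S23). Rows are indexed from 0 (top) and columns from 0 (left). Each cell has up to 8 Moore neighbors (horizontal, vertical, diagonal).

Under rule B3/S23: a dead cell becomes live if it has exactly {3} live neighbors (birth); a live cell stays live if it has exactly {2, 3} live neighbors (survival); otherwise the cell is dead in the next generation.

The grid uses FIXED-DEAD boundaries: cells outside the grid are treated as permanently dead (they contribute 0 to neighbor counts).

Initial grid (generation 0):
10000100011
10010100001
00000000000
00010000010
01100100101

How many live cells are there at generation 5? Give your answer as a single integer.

Simulating step by step:
Generation 0 (given above): 15 live cells
Generation 1: 11 live cells
00001000011
00001000011
00001000000
00100000010
00100000010
Generation 2: 11 live cells
00000000011
00011100011
00010000011
00010000000
00000000000
Generation 3: 10 live cells
00001000011
00011000100
00110000011
00000000000
00000000000
Generation 4: 10 live cells
00011000010
00101000100
00111000010
00000000000
00000000000
Generation 5: 9 live cells
00011000000
00100100110
00101000000
00010000000
00000000000
Population at generation 5: 9

Answer: 9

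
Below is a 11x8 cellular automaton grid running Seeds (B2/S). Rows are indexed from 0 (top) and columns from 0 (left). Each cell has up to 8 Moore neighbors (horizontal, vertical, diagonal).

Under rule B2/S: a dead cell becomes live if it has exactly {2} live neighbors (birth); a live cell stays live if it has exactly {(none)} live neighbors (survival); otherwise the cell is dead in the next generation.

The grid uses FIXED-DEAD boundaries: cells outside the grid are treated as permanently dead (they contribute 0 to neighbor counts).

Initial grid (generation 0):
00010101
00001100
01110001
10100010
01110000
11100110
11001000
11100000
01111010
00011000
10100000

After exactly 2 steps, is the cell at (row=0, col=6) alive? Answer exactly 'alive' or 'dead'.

Simulating step by step:
Generation 0 (given above): 35 live cells
Generation 1: 11 live cells
00000000
01000001
10000000
00001001
00001001
00000000
00000010
00000000
00000000
10000000
01001000
Generation 2: 15 live cells
00000000
10000000
01000011
00010110
00010110
00000111
00000000
00000000
00000000
01000000
10000000

Cell (0,6) at generation 2: 0 -> dead

Answer: dead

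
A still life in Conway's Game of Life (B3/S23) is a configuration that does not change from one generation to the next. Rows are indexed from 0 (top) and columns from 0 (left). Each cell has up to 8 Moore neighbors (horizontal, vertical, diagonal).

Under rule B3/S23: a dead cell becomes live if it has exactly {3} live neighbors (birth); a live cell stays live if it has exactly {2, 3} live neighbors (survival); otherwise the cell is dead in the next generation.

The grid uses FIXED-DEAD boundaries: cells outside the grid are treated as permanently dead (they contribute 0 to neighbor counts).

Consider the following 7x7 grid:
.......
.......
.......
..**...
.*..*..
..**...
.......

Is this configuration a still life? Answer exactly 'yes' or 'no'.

Compute generation 1 and compare to generation 0 (given above):
Generation 1:
.......
.......
.......
..**...
.*..*..
..**...
.......
The grids are IDENTICAL -> still life.

Answer: yes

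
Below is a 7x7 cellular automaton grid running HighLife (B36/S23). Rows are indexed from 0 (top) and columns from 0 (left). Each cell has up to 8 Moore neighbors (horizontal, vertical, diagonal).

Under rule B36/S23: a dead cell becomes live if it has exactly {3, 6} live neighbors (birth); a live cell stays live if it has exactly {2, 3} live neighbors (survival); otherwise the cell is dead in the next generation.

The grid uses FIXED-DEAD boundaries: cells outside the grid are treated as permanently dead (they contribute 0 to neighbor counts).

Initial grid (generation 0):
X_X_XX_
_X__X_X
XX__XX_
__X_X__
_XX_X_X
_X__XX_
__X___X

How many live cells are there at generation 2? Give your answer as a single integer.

Answer: 22

Derivation:
Simulating step by step:
Generation 0 (given above): 22 live cells
Generation 1: 21 live cells
_X_XXX_
__X__XX
XXX_X__
X_X_X__
_XX_X__
_X__X_X
_____X_
Generation 2: 22 live cells
__XXXXX
X_____X
X_X_X__
X__XXX_
X_X_X__
_XXXX__
_____X_
Population at generation 2: 22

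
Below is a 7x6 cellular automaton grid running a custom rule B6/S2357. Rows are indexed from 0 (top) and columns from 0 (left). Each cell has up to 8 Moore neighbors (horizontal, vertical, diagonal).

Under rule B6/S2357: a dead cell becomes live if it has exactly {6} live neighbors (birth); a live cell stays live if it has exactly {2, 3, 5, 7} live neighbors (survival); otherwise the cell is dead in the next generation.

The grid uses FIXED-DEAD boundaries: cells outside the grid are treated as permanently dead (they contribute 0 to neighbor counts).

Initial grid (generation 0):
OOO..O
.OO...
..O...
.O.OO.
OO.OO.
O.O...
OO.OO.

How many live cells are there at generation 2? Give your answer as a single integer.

Simulating step by step:
Generation 0 (given above): 20 live cells
Generation 1: 11 live cells
O.O...
.O....
......
.O..O.
O...O.
.O....
OO.O..
Generation 2: 5 live cells
......
.O....
......
......
O.....
.O....
OO....
Population at generation 2: 5

Answer: 5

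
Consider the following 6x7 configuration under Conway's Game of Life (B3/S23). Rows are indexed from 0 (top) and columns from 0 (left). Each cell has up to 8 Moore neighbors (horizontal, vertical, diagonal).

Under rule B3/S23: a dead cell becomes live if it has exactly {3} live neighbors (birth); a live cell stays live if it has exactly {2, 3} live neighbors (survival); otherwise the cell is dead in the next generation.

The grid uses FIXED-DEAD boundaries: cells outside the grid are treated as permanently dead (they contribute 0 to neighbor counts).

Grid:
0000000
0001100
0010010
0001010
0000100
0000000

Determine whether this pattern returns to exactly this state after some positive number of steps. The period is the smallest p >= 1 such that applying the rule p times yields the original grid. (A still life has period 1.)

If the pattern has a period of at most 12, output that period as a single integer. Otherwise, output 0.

Simulating and comparing each generation to the original:
Gen 0 (original, given above): 7 live cells
Gen 1: 7 live cells, MATCHES original -> period = 1

Answer: 1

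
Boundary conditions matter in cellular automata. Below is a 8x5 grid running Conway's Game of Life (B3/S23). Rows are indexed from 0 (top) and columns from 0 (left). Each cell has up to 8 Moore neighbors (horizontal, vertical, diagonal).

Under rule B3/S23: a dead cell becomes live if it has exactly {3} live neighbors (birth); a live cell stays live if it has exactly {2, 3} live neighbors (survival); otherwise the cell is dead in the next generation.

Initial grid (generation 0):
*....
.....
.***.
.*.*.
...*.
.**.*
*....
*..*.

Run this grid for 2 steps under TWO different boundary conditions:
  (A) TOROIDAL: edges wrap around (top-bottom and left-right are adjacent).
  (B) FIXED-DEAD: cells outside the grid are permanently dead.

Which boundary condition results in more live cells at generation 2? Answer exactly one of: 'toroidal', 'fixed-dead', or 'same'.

Answer: toroidal

Derivation:
Under TOROIDAL boundary, generation 2:
..*..
****.
.*.**
.*...
.....
.....
.....
****.
Population = 13

Under FIXED-DEAD boundary, generation 2:
.....
.**..
**.**
**...
**...
*....
...*.
.....
Population = 12

Comparison: toroidal=13, fixed-dead=12 -> toroidal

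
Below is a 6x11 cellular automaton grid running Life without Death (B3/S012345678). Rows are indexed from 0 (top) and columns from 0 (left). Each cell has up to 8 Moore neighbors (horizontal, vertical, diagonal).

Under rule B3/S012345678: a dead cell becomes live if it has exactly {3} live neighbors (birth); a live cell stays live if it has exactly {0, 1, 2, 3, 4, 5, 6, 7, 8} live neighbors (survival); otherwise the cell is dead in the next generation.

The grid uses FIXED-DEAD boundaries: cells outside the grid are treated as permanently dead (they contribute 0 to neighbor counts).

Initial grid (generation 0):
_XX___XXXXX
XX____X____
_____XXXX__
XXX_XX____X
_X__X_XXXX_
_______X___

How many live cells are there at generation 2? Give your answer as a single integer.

Simulating step by step:
Generation 0 (given above): 27 live cells
Generation 1: 36 live cells
XXX___XXXXX
XXX___X____
__X_XXXXX__
XXXXXX____X
XXXXX_XXXX_
______XX___
Generation 2: 40 live cells
XXX___XXXXX
XXX___X____
__X_XXXXX__
XXXXXX____X
XXXXX_XXXX_
_XXX_XXX___
Population at generation 2: 40

Answer: 40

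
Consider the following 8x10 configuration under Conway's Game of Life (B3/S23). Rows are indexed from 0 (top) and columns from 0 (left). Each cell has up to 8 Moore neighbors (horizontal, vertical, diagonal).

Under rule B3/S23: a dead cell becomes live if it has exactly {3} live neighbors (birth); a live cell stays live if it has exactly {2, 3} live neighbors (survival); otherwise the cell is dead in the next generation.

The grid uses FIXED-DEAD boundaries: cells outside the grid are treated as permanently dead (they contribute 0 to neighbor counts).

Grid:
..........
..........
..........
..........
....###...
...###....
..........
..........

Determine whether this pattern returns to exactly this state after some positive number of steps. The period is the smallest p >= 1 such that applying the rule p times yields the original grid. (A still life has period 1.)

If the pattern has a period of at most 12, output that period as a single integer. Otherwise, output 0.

Simulating and comparing each generation to the original:
Gen 0 (original, given above): 6 live cells
Gen 1: 6 live cells, differs from original
Gen 2: 6 live cells, MATCHES original -> period = 2

Answer: 2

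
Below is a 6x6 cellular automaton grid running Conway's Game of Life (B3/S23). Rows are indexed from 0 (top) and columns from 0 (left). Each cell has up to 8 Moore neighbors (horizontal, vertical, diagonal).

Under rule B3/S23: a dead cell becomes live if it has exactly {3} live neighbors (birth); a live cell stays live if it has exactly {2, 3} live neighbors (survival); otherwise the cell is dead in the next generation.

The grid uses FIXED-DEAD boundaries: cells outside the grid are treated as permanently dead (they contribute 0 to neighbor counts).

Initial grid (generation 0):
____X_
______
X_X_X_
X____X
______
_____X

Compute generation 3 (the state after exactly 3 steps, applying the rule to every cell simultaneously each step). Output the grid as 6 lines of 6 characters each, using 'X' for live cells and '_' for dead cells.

Answer: ______
______
______
______
______
______

Derivation:
Simulating step by step:
Generation 0 (given above): 7 live cells
Generation 1: 3 live cells
______
___X__
_X____
_X____
______
______
Generation 2: 1 live cells
______
______
__X___
______
______
______
Generation 3: 0 live cells
(generation 3 grid is the final answer)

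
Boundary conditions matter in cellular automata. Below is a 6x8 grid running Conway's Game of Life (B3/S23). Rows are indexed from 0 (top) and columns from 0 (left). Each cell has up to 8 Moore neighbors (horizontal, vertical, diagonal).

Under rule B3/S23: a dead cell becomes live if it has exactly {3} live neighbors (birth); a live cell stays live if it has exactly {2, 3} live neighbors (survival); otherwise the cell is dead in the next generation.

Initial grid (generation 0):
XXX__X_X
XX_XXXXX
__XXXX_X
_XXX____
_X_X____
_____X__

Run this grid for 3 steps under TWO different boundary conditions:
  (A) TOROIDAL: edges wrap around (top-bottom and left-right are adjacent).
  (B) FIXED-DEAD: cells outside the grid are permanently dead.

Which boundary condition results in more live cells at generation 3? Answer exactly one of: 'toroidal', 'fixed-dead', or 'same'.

Under TOROIDAL boundary, generation 3:
____X___
________
X_______
____X__X
X____X__
_X___X__
Population = 8

Under FIXED-DEAD boundary, generation 3:
________
X_______
__X_____
X_X_____
__X_____
________
Population = 5

Comparison: toroidal=8, fixed-dead=5 -> toroidal

Answer: toroidal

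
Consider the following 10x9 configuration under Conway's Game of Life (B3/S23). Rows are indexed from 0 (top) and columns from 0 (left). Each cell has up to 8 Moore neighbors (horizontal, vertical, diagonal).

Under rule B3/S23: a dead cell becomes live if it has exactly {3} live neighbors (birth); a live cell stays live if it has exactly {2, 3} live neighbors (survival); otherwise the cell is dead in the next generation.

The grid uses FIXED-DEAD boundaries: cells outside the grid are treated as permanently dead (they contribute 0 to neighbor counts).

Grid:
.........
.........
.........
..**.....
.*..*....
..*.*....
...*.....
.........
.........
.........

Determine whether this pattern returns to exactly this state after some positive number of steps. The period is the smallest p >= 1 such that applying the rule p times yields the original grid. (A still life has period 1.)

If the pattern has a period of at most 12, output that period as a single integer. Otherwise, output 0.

Answer: 1

Derivation:
Simulating and comparing each generation to the original:
Gen 0 (original, given above): 7 live cells
Gen 1: 7 live cells, MATCHES original -> period = 1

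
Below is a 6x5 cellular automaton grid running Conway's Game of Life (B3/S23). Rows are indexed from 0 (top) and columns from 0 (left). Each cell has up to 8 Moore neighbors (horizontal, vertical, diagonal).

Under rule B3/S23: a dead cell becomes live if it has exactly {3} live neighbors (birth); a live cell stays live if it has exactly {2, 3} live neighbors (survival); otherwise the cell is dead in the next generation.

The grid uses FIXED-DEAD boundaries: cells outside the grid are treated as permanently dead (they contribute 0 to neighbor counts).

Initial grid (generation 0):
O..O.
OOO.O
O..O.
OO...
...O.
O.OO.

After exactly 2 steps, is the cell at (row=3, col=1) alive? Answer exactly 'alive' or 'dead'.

Simulating step by step:
Generation 0 (given above): 14 live cells
Generation 1: 14 live cells
O.OO.
O.O.O
...O.
OOO..
O..O.
..OO.
Generation 2: 14 live cells
..OO.
..O.O
O..O.
OOOO.
O..O.
..OO.

Cell (3,1) at generation 2: 1 -> alive

Answer: alive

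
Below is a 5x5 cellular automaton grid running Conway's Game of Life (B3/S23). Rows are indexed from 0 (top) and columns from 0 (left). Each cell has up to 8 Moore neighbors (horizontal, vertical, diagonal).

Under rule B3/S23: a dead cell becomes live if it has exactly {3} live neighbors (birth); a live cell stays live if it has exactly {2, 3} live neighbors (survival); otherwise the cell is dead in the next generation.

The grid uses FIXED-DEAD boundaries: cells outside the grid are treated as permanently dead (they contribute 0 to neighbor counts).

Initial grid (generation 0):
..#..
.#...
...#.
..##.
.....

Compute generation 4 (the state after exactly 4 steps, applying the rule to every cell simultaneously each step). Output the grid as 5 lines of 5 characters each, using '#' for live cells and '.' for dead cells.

Simulating step by step:
Generation 0 (given above): 5 live cells
Generation 1: 4 live cells
.....
..#..
...#.
..##.
.....
Generation 2: 3 live cells
.....
.....
...#.
..##.
.....
Generation 3: 4 live cells
.....
.....
..##.
..##.
.....
Generation 4: 4 live cells
(generation 4 grid is the final answer)

Answer: .....
.....
..##.
..##.
.....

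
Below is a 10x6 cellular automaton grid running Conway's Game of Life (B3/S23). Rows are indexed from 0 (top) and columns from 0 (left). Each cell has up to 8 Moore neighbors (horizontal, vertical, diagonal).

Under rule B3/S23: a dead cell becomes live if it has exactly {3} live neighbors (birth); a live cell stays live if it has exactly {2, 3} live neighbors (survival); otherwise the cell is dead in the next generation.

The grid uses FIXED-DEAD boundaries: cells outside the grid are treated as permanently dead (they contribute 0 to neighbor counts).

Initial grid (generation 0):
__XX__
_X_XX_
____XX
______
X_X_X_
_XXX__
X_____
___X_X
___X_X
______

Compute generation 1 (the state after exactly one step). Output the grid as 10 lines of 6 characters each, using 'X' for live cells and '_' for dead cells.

Answer: __XXX_
_____X
___XXX
___XXX
__X___
X_XX__
_X_XX_
______
______
______

Derivation:
Simulating step by step:
Generation 0 (given above): 18 live cells
Generation 1: 17 live cells
(generation 1 grid is the final answer)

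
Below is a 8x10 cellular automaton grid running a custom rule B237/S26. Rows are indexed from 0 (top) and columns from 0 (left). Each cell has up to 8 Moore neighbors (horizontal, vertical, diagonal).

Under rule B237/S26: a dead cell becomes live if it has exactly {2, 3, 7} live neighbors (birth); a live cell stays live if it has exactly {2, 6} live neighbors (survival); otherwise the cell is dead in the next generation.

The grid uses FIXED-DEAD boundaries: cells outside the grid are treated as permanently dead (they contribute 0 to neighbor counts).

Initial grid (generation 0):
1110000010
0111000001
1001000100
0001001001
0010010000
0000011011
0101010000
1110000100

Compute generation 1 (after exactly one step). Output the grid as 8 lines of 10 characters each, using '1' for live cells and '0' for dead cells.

Simulating step by step:
Generation 0 (given above): 27 live cells
Generation 1: 38 live cells
(generation 1 grid is the final answer)

Answer: 1001000001
0000100110
0100101011
0111111110
0001100111
0111000100
1000110111
1001101000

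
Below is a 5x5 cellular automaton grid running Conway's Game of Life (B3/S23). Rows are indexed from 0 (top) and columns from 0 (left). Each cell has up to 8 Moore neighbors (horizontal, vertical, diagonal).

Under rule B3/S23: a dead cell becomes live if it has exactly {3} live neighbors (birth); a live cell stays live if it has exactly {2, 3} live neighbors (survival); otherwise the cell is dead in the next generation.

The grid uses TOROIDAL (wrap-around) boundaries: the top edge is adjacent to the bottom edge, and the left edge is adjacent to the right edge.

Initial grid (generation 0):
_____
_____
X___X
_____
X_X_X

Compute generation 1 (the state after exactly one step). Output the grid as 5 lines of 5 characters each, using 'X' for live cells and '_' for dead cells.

Answer: _____
_____
_____
_X_X_
_____

Derivation:
Simulating step by step:
Generation 0 (given above): 5 live cells
Generation 1: 2 live cells
(generation 1 grid is the final answer)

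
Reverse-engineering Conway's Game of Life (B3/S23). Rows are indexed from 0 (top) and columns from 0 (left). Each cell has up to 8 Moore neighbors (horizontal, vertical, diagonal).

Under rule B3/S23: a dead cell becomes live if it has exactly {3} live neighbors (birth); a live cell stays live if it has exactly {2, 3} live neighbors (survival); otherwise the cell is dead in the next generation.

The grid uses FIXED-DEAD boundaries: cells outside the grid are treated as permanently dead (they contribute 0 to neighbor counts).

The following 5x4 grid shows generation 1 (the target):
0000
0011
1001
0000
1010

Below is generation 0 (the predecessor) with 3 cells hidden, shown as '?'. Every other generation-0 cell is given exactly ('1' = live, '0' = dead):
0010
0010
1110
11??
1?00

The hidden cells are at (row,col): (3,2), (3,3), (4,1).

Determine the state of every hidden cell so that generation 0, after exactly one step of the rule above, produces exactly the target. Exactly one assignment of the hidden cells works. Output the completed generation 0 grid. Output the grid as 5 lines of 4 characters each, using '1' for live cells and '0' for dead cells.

Answer: 0010
0010
1110
1110
1100

Derivation:
Hidden generation-0 cells (in order): (3,2), (3,3), (4,1).
A hidden cell only influences target cells in its own 3x3 neighborhood. Try each of the 2^3 = 8 assignments, step the completed generation 0 forward once under B3/S23, and compare with the target:
  (3,2)=0 (3,3)=0 (4,1)=0 -> step gives (2,2)='1' but target has '0' -> reject
  (3,2)=0 (3,3)=0 (4,1)=1 -> step gives (2,2)='1' but target has '0' -> reject
  (3,2)=0 (3,3)=1 (4,1)=0 -> step gives (4,1)='1' but target has '0' -> reject
  (3,2)=0 (3,3)=1 (4,1)=1 -> step gives (4,1)='1' but target has '0' -> reject
  (3,2)=1 (3,3)=0 (4,1)=0 -> step gives (3,2)='1' but target has '0' -> reject
  (3,2)=1 (3,3)=0 (4,1)=1 -> step reproduces the target at every cell -> ACCEPT
  (3,2)=1 (3,3)=1 (4,1)=0 -> step gives (2,3)='0' but target has '1' -> reject
  (3,2)=1 (3,3)=1 (4,1)=1 -> step gives (2,3)='0' but target has '1' -> reject
Unique solution: (3,2)=live, (3,3)=dead, (4,1)=live.
Check: live-neighbor counts of every cell in the completed generation 0:
0212
2533
3643
5742
3431
Applying B3/S23 to generation 0 with these counts gives:
0000
0011
1001
0000
1010
which matches the target exactly.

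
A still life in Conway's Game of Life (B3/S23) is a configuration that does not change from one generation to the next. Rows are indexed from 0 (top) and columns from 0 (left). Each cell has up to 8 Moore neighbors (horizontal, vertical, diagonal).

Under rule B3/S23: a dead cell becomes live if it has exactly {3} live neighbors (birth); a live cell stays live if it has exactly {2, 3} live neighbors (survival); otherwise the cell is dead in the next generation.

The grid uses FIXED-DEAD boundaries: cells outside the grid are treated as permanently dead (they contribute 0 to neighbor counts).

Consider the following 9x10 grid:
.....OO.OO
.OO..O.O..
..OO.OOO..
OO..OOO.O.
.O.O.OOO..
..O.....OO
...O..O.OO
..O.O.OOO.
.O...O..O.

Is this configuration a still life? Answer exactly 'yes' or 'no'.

Answer: no

Derivation:
Compute generation 1 and compare to generation 0 (given above):
Generation 1:
.....OOOO.
.OOO......
O..O....O.
OO......O.
OO.O.....O
..OOOO...O
..OO.OO...
..OOO.O...
.....OO.O.
Cell (0,7) differs: gen0=0 vs gen1=1 -> NOT a still life.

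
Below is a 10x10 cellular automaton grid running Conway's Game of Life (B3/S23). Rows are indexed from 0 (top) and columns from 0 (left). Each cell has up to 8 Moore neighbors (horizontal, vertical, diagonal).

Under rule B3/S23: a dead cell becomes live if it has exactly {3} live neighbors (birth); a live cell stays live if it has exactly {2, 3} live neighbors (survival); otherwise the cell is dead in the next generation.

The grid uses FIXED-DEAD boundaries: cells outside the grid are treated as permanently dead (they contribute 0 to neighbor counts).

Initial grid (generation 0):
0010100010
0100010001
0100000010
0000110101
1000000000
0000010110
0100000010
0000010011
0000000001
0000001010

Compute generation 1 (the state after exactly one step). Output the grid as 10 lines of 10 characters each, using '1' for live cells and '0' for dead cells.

Answer: 0000000000
0110000011
0000111011
0000000010
0000110100
0000000110
0000001000
0000000011
0000000101
0000000000

Derivation:
Simulating step by step:
Generation 0 (given above): 24 live cells
Generation 1: 20 live cells
(generation 1 grid is the final answer)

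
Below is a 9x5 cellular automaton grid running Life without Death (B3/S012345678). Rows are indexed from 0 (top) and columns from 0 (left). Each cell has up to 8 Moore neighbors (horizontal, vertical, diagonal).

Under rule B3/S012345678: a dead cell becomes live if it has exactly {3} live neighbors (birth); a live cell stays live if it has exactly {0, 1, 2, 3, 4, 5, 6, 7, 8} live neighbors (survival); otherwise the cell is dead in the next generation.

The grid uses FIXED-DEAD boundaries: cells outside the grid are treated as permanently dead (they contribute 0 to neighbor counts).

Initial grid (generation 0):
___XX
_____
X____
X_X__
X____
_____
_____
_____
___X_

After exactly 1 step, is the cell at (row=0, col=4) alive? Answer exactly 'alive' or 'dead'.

Simulating step by step:
Generation 0 (given above): 7 live cells
Generation 1: 9 live cells
___XX
_____
XX___
X_X__
XX___
_____
_____
_____
___X_

Cell (0,4) at generation 1: 1 -> alive

Answer: alive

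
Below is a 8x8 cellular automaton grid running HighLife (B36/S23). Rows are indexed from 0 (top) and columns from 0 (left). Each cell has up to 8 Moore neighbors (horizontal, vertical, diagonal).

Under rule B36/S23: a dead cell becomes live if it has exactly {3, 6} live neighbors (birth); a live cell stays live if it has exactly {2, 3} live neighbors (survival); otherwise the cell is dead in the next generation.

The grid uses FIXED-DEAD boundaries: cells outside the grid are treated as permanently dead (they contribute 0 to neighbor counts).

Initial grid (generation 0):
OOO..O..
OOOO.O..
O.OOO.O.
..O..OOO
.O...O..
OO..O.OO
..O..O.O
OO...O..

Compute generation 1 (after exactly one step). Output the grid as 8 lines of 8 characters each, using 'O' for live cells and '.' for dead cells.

Answer: O..OO...
.....OO.
OO.....O
..O....O
OOO.O.O.
OOO.O..O
..O.OO.O
.O....O.

Derivation:
Simulating step by step:
Generation 0 (given above): 31 live cells
Generation 1: 26 live cells
(generation 1 grid is the final answer)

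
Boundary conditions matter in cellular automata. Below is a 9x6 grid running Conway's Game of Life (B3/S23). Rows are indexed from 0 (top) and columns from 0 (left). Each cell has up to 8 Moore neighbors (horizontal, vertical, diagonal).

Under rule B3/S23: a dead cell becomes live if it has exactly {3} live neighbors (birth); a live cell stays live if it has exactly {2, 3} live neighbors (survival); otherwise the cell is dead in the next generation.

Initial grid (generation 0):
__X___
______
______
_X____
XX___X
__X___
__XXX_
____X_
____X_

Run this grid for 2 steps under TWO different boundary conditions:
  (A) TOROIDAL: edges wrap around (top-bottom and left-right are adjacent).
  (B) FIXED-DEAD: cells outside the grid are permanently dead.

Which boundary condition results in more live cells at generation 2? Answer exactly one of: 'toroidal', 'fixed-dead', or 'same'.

Under TOROIDAL boundary, generation 2:
______
______
______
XXX___
__XX__
X_X_X_
XX____
____XX
____X_
Population = 13

Under FIXED-DEAD boundary, generation 2:
______
______
______
X_X___
X_XX__
__X___
____X_
___XXX
______
Population = 10

Comparison: toroidal=13, fixed-dead=10 -> toroidal

Answer: toroidal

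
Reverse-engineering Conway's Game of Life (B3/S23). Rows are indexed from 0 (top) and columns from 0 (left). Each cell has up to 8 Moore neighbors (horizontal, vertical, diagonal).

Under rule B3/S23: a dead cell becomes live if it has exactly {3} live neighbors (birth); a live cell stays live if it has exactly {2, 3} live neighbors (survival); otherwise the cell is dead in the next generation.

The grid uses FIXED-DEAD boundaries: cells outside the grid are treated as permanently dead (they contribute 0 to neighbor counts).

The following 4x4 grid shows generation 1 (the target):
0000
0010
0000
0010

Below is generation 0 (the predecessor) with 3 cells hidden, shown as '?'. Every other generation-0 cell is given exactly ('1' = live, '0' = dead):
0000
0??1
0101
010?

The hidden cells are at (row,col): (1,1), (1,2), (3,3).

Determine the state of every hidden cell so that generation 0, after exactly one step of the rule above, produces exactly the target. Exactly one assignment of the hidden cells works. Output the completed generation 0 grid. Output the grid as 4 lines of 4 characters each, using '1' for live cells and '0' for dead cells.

Hidden generation-0 cells (in order): (1,1), (1,2), (3,3).
A hidden cell only influences target cells in its own 3x3 neighborhood. Try each of the 2^3 = 8 assignments, step the completed generation 0 forward once under B3/S23, and compare with the target:
  (1,1)=0 (1,2)=0 (3,3)=0 -> step reproduces the target at every cell -> ACCEPT
  (1,1)=0 (1,2)=0 (3,3)=1 -> step gives (2,3)='1' but target has '0' -> reject
  (1,1)=0 (1,2)=1 (3,3)=0 -> step gives (1,3)='1' but target has '0' -> reject
  (1,1)=0 (1,2)=1 (3,3)=1 -> step gives (1,3)='1' but target has '0' -> reject
  (1,1)=1 (1,2)=0 (3,3)=0 -> step gives (1,2)='0' but target has '1' -> reject
  (1,1)=1 (1,2)=0 (3,3)=1 -> step gives (1,2)='0' but target has '1' -> reject
  (1,1)=1 (1,2)=1 (3,3)=0 -> step gives (0,2)='1' but target has '0' -> reject
  (1,1)=1 (1,2)=1 (3,3)=1 -> step gives (0,2)='1' but target has '0' -> reject
Unique solution: (1,1)=dead, (1,2)=dead, (3,3)=dead.
Check: live-neighbor counts of every cell in the completed generation 0:
0011
1131
2141
2131
Applying B3/S23 to generation 0 with these counts gives:
0000
0010
0000
0010
which matches the target exactly.

Answer: 0000
0001
0101
0100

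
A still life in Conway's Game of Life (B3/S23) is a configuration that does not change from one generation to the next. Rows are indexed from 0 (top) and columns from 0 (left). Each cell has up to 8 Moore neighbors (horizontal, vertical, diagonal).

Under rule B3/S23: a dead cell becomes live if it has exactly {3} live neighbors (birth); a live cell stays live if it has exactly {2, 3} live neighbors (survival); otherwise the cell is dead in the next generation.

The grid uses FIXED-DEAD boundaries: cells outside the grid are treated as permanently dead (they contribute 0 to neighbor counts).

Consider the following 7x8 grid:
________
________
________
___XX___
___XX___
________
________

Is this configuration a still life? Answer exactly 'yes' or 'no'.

Compute generation 1 and compare to generation 0 (given above):
Generation 1:
________
________
________
___XX___
___XX___
________
________
The grids are IDENTICAL -> still life.

Answer: yes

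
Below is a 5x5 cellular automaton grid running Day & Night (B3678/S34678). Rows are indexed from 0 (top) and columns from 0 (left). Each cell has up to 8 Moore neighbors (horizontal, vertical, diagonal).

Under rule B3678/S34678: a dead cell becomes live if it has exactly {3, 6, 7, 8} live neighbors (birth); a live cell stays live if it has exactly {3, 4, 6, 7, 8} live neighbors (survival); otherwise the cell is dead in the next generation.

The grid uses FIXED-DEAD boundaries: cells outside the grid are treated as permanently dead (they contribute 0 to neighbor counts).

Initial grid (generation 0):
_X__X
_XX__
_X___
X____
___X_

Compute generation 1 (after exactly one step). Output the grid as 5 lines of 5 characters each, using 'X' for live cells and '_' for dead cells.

Answer: __X__
XXX__
XXX__
_____
_____

Derivation:
Simulating step by step:
Generation 0 (given above): 7 live cells
Generation 1: 7 live cells
(generation 1 grid is the final answer)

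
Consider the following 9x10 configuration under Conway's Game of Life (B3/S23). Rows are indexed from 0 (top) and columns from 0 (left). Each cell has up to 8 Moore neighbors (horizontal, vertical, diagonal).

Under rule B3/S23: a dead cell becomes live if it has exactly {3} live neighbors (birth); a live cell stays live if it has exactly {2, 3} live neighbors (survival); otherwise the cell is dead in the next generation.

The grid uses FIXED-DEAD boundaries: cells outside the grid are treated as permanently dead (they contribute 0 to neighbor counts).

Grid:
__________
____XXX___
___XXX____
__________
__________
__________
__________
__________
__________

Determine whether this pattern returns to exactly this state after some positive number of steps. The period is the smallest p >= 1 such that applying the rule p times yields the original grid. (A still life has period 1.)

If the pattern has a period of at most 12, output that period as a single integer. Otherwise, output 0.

Simulating and comparing each generation to the original:
Gen 0 (original, given above): 6 live cells
Gen 1: 6 live cells, differs from original
Gen 2: 6 live cells, MATCHES original -> period = 2

Answer: 2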